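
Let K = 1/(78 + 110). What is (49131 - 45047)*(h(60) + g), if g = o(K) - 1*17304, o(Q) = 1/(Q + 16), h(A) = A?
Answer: -211906540672/3009 ≈ -7.0424e+7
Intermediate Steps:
K = 1/188 ≈ 0.0053191
o(Q) = 1/(16 + Q)
g = -52067548/3009 (g = 1/(16 + 1/188) - 1*17304 = 1/(3009/188) - 17304 = 188/3009 - 17304 = -52067548/3009 ≈ -17304.)
(49131 - 45047)*(h(60) + g) = (49131 - 45047)*(60 - 52067548/3009) = 4084*(-51887008/3009) = -211906540672/3009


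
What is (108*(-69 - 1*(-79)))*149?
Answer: 160920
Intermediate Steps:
(108*(-69 - 1*(-79)))*149 = (108*(-69 + 79))*149 = (108*10)*149 = 1080*149 = 160920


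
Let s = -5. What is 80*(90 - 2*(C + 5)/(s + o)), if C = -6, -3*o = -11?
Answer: 7080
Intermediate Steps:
o = 11/3 (o = -⅓*(-11) = 11/3 ≈ 3.6667)
80*(90 - 2*(C + 5)/(s + o)) = 80*(90 - 2*(-6 + 5)/(-5 + 11/3)) = 80*(90 - (-2)/(-4/3)) = 80*(90 - (-2)*(-3)/4) = 80*(90 - 2*¾) = 80*(90 - 3/2) = 80*(177/2) = 7080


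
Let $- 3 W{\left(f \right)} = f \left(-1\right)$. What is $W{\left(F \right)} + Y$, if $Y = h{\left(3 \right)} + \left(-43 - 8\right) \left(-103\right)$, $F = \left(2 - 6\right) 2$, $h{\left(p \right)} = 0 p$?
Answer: $\frac{15751}{3} \approx 5250.3$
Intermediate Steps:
$h{\left(p \right)} = 0$
$F = -8$ ($F = \left(-4\right) 2 = -8$)
$Y = 5253$ ($Y = 0 + \left(-43 - 8\right) \left(-103\right) = 0 - -5253 = 0 + 5253 = 5253$)
$W{\left(f \right)} = \frac{f}{3}$ ($W{\left(f \right)} = - \frac{f \left(-1\right)}{3} = - \frac{\left(-1\right) f}{3} = \frac{f}{3}$)
$W{\left(F \right)} + Y = \frac{1}{3} \left(-8\right) + 5253 = - \frac{8}{3} + 5253 = \frac{15751}{3}$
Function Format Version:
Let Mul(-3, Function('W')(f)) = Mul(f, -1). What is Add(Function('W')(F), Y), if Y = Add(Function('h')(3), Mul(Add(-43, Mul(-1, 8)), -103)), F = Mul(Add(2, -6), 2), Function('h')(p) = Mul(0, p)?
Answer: Rational(15751, 3) ≈ 5250.3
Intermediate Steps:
Function('h')(p) = 0
F = -8 (F = Mul(-4, 2) = -8)
Y = 5253 (Y = Add(0, Mul(Add(-43, Mul(-1, 8)), -103)) = Add(0, Mul(Add(-43, -8), -103)) = Add(0, Mul(-51, -103)) = Add(0, 5253) = 5253)
Function('W')(f) = Mul(Rational(1, 3), f) (Function('W')(f) = Mul(Rational(-1, 3), Mul(f, -1)) = Mul(Rational(-1, 3), Mul(-1, f)) = Mul(Rational(1, 3), f))
Add(Function('W')(F), Y) = Add(Mul(Rational(1, 3), -8), 5253) = Add(Rational(-8, 3), 5253) = Rational(15751, 3)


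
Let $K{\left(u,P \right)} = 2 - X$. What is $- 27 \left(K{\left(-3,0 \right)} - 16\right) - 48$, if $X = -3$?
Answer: $249$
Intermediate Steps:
$K{\left(u,P \right)} = 5$ ($K{\left(u,P \right)} = 2 - -3 = 2 + 3 = 5$)
$- 27 \left(K{\left(-3,0 \right)} - 16\right) - 48 = - 27 \left(5 - 16\right) - 48 = \left(-27\right) \left(-11\right) - 48 = 297 - 48 = 249$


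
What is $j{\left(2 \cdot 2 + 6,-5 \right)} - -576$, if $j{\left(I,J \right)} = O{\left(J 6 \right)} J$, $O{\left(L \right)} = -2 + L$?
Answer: $736$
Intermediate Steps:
$j{\left(I,J \right)} = J \left(-2 + 6 J\right)$ ($j{\left(I,J \right)} = \left(-2 + J 6\right) J = \left(-2 + 6 J\right) J = J \left(-2 + 6 J\right)$)
$j{\left(2 \cdot 2 + 6,-5 \right)} - -576 = 2 \left(-5\right) \left(-1 + 3 \left(-5\right)\right) - -576 = 2 \left(-5\right) \left(-1 - 15\right) + 576 = 2 \left(-5\right) \left(-16\right) + 576 = 160 + 576 = 736$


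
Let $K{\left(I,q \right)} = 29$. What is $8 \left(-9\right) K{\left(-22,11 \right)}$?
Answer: $-2088$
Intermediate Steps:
$8 \left(-9\right) K{\left(-22,11 \right)} = 8 \left(-9\right) 29 = \left(-72\right) 29 = -2088$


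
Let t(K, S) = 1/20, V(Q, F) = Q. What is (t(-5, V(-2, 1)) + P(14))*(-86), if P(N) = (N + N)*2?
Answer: -48203/10 ≈ -4820.3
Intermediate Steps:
t(K, S) = 1/20
P(N) = 4*N (P(N) = (2*N)*2 = 4*N)
(t(-5, V(-2, 1)) + P(14))*(-86) = (1/20 + 4*14)*(-86) = (1/20 + 56)*(-86) = (1121/20)*(-86) = -48203/10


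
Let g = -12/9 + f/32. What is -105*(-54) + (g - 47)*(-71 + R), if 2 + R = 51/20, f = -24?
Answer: 2190701/240 ≈ 9127.9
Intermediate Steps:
g = -25/12 (g = -12/9 - 24/32 = -12*1/9 - 24*1/32 = -4/3 - 3/4 = -25/12 ≈ -2.0833)
R = 11/20 (R = -2 + 51/20 = 11/20 ≈ 0.55000)
-105*(-54) + (g - 47)*(-71 + R) = -105*(-54) + (-25/12 - 47)*(-71 + 11/20) = 5670 - 589/12*(-1409/20) = 5670 + 829901/240 = 2190701/240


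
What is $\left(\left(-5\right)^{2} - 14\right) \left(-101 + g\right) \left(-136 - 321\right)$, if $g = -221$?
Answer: $1618694$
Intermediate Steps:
$\left(\left(-5\right)^{2} - 14\right) \left(-101 + g\right) \left(-136 - 321\right) = \left(\left(-5\right)^{2} - 14\right) \left(-101 - 221\right) \left(-136 - 321\right) = \left(25 + \left(-73 + 59\right)\right) \left(-322\right) \left(-457\right) = \left(25 - 14\right) \left(-322\right) \left(-457\right) = 11 \left(-322\right) \left(-457\right) = \left(-3542\right) \left(-457\right) = 1618694$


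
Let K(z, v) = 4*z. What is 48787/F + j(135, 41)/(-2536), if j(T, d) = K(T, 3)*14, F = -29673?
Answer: -43506464/9406341 ≈ -4.6252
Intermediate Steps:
j(T, d) = 56*T (j(T, d) = (4*T)*14 = 56*T)
48787/F + j(135, 41)/(-2536) = 48787/(-29673) + (56*135)/(-2536) = 48787*(-1/29673) + 7560*(-1/2536) = -48787/29673 - 945/317 = -43506464/9406341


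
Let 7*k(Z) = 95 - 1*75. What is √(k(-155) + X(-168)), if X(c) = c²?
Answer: 2*√345779/7 ≈ 168.01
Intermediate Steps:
k(Z) = 20/7 (k(Z) = (95 - 1*75)/7 = (95 - 75)/7 = (⅐)*20 = 20/7)
√(k(-155) + X(-168)) = √(20/7 + (-168)²) = √(20/7 + 28224) = √(197588/7) = 2*√345779/7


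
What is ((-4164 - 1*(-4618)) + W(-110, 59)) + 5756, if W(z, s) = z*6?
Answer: 5550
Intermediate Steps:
W(z, s) = 6*z
((-4164 - 1*(-4618)) + W(-110, 59)) + 5756 = ((-4164 - 1*(-4618)) + 6*(-110)) + 5756 = ((-4164 + 4618) - 660) + 5756 = (454 - 660) + 5756 = -206 + 5756 = 5550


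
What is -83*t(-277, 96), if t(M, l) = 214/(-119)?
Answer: 17762/119 ≈ 149.26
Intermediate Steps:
t(M, l) = -214/119 (t(M, l) = 214*(-1/119) = -214/119)
-83*t(-277, 96) = -83*(-214/119) = 17762/119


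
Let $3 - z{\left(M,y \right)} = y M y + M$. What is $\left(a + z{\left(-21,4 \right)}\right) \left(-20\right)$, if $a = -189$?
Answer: $-3420$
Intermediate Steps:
$z{\left(M,y \right)} = 3 - M - M y^{2}$ ($z{\left(M,y \right)} = 3 - \left(y M y + M\right) = 3 - \left(M y y + M\right) = 3 - \left(M y^{2} + M\right) = 3 - \left(M + M y^{2}\right) = 3 - M - M y^{2}$)
$\left(a + z{\left(-21,4 \right)}\right) \left(-20\right) = \left(-189 - \left(-24 - 336\right)\right) \left(-20\right) = \left(-189 + \left(3 + 21 - \left(-21\right) 16\right)\right) \left(-20\right) = \left(-189 + \left(3 + 21 + 336\right)\right) \left(-20\right) = \left(-189 + 360\right) \left(-20\right) = 171 \left(-20\right) = -3420$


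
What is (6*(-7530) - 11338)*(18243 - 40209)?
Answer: 1241474388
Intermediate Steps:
(6*(-7530) - 11338)*(18243 - 40209) = (-45180 - 11338)*(-21966) = -56518*(-21966) = 1241474388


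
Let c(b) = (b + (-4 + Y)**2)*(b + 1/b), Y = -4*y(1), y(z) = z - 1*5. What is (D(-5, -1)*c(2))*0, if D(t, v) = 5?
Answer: 0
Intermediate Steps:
y(z) = -5 + z (y(z) = z - 5 = -5 + z)
Y = 16 (Y = -4*(-5 + 1) = -4*(-4) = 16)
c(b) = (144 + b)*(b + 1/b) (c(b) = (b + (-4 + 16)**2)*(b + 1/b) = (b + 12**2)*(b + 1/b) = (b + 144)*(b + 1/b) = (144 + b)*(b + 1/b))
(D(-5, -1)*c(2))*0 = (5*(1 + 2**2 + 144*2 + 144/2))*0 = (5*(1 + 4 + 288 + 144*(1/2)))*0 = (5*(1 + 4 + 288 + 72))*0 = (5*365)*0 = 1825*0 = 0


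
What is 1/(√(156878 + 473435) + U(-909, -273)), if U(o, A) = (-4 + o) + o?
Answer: -1822/2689371 - √630313/2689371 ≈ -0.00097269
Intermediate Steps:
U(o, A) = -4 + 2*o
1/(√(156878 + 473435) + U(-909, -273)) = 1/(√(156878 + 473435) + (-4 + 2*(-909))) = 1/(√630313 + (-4 - 1818)) = 1/(√630313 - 1822) = 1/(-1822 + √630313)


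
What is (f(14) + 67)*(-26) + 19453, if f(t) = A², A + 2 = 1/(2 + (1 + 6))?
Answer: 1427077/81 ≈ 17618.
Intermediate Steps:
A = -17/9 (A = -2 + 1/(2 + (1 + 6)) = -2 + 1/(2 + 7) = -2 + 1/9 = -2 + ⅑ = -17/9 ≈ -1.8889)
f(t) = 289/81 (f(t) = (-17/9)² = 289/81)
(f(14) + 67)*(-26) + 19453 = (289/81 + 67)*(-26) + 19453 = (5716/81)*(-26) + 19453 = -148616/81 + 19453 = 1427077/81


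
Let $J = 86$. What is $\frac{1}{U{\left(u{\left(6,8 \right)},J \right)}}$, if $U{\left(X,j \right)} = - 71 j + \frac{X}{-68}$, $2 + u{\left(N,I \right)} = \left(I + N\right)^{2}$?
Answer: $- \frac{34}{207701} \approx -0.0001637$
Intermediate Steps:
$u{\left(N,I \right)} = -2 + \left(I + N\right)^{2}$
$U{\left(X,j \right)} = - 71 j - \frac{X}{68}$ ($U{\left(X,j \right)} = - 71 j + X \left(- \frac{1}{68}\right) = - 71 j - \frac{X}{68}$)
$\frac{1}{U{\left(u{\left(6,8 \right)},J \right)}} = \frac{1}{\left(-71\right) 86 - \frac{-2 + \left(8 + 6\right)^{2}}{68}} = \frac{1}{-6106 - \frac{-2 + 14^{2}}{68}} = \frac{1}{-6106 - \frac{-2 + 196}{68}} = \frac{1}{-6106 - \frac{97}{34}} = \frac{1}{- \frac{207701}{34}} = - \frac{34}{207701}$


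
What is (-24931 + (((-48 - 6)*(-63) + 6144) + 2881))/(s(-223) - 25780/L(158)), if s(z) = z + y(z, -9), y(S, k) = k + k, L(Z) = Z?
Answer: 329272/10643 ≈ 30.938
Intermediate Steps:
y(S, k) = 2*k
s(z) = -18 + z (s(z) = z + 2*(-9) = z - 18 = -18 + z)
(-24931 + (((-48 - 6)*(-63) + 6144) + 2881))/(s(-223) - 25780/L(158)) = (-24931 + (((-48 - 6)*(-63) + 6144) + 2881))/((-18 - 223) - 25780/158) = (-24931 + ((-54*(-63) + 6144) + 2881))/(-241 - 25780*1/158) = (-24931 + ((3402 + 6144) + 2881))/(-241 - 12890/79) = (-24931 + (9546 + 2881))/(-31929/79) = (-24931 + 12427)*(-79/31929) = -12504*(-79/31929) = 329272/10643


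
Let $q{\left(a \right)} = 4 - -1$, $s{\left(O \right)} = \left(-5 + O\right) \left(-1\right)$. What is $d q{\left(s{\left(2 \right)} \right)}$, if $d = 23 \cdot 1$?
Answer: $115$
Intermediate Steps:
$s{\left(O \right)} = 5 - O$
$d = 23$
$q{\left(a \right)} = 5$ ($q{\left(a \right)} = 4 + 1 = 5$)
$d q{\left(s{\left(2 \right)} \right)} = 23 \cdot 5 = 115$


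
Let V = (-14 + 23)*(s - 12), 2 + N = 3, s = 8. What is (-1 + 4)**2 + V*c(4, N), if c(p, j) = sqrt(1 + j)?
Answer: 9 - 36*sqrt(2) ≈ -41.912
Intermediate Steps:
N = 1 (N = -2 + 3 = 1)
V = -36 (V = (-14 + 23)*(8 - 12) = 9*(-4) = -36)
(-1 + 4)**2 + V*c(4, N) = (-1 + 4)**2 - 36*sqrt(1 + 1) = 3**2 - 36*sqrt(2) = 9 - 36*sqrt(2)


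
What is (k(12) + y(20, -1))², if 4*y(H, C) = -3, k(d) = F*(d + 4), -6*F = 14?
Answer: 208849/144 ≈ 1450.3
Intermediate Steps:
F = -7/3 (F = -⅙*14 = -7/3 ≈ -2.3333)
k(d) = -28/3 - 7*d/3 (k(d) = -7*(d + 4)/3 = -7*(4 + d)/3 = -28/3 - 7*d/3)
y(H, C) = -¾ (y(H, C) = (¼)*(-3) = -¾)
(k(12) + y(20, -1))² = ((-28/3 - 7/3*12) - ¾)² = ((-28/3 - 28) - ¾)² = (-112/3 - ¾)² = (-457/12)² = 208849/144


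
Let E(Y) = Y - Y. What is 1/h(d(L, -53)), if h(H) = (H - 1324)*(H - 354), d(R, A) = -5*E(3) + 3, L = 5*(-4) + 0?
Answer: 1/463671 ≈ 2.1567e-6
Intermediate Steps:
E(Y) = 0
L = -20 (L = -20 + 0 = -20)
d(R, A) = 3 (d(R, A) = -5*0 + 3 = 0 + 3 = 3)
h(H) = (-1324 + H)*(-354 + H)
1/h(d(L, -53)) = 1/(468696 + 3**2 - 1678*3) = 1/(468696 + 9 - 5034) = 1/463671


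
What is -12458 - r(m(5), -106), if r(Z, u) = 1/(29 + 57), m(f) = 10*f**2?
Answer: -1071389/86 ≈ -12458.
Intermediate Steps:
r(Z, u) = 1/86
-12458 - r(m(5), -106) = -12458 - 1*1/86 = -12458 - 1/86 = -1071389/86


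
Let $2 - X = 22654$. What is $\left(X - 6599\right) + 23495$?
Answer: $-5756$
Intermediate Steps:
$X = -22652$ ($X = 2 - 22654 = -22652$)
$\left(X - 6599\right) + 23495 = \left(-22652 - 6599\right) + 23495 = -29251 + 23495 = -5756$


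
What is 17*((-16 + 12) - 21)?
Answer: -425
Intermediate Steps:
17*((-16 + 12) - 21) = 17*(-4 - 21) = 17*(-25) = -425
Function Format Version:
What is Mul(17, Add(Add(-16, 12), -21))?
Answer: -425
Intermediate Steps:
Mul(17, Add(Add(-16, 12), -21)) = Mul(17, Add(-4, -21)) = Mul(17, -25) = -425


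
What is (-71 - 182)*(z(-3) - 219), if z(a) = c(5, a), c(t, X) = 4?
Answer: 54395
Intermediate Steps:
z(a) = 4
(-71 - 182)*(z(-3) - 219) = (-71 - 182)*(4 - 219) = -253*(-215) = 54395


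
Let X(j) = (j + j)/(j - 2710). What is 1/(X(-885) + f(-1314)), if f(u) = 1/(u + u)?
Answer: 1889532/929593 ≈ 2.0326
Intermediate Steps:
X(j) = 2*j/(-2710 + j) (X(j) = (2*j)/(-2710 + j) = 2*j/(-2710 + j))
f(u) = 1/(2*u)
1/(X(-885) + f(-1314)) = 1/(2*(-885)/(-2710 - 885) + (1/2)/(-1314)) = 1/(2*(-885)/(-3595) + (1/2)*(-1/1314)) = 1/(2*(-885)*(-1/3595) - 1/2628) = 1/(354/719 - 1/2628) = 1/(929593/1889532) = 1889532/929593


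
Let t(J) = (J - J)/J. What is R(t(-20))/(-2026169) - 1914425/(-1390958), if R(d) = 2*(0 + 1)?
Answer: 3878945805909/2818315979902 ≈ 1.3763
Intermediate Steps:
t(J) = 0 (t(J) = 0/J = 0)
R(d) = 2 (R(d) = 2*1 = 2)
R(t(-20))/(-2026169) - 1914425/(-1390958) = 2/(-2026169) - 1914425/(-1390958) = 2*(-1/2026169) - 1914425*(-1/1390958) = -2/2026169 + 1914425/1390958 = 3878945805909/2818315979902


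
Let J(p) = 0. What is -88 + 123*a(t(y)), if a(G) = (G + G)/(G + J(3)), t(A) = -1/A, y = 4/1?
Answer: 158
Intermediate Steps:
y = 4 (y = 4*1 = 4)
a(G) = 2 (a(G) = (G + G)/(G + 0) = (2*G)/G = 2)
-88 + 123*a(t(y)) = -88 + 123*2 = -88 + 246 = 158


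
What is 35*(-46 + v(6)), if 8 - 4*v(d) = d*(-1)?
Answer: -2975/2 ≈ -1487.5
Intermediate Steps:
v(d) = 2 + d/4 (v(d) = 2 - d*(-1)/4 = 2 - (-1)*d/4 = 2 + d/4)
35*(-46 + v(6)) = 35*(-46 + (2 + (1/4)*6)) = 35*(-46 + (2 + 3/2)) = 35*(-46 + 7/2) = 35*(-85/2) = -2975/2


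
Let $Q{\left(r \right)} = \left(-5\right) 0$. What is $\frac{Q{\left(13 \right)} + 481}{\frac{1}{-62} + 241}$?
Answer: $\frac{29822}{14941} \approx 1.996$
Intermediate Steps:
$Q{\left(r \right)} = 0$
$\frac{Q{\left(13 \right)} + 481}{\frac{1}{-62} + 241} = \frac{0 + 481}{\frac{1}{-62} + 241} = \frac{481}{- \frac{1}{62} + 241} = \frac{481}{\frac{14941}{62}} = 481 \cdot \frac{62}{14941} = \frac{29822}{14941}$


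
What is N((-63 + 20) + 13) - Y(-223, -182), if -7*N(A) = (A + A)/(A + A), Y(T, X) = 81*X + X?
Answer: 104467/7 ≈ 14924.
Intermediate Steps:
Y(T, X) = 82*X
N(A) = -1/7 (N(A) = -(A + A)/(7*(A + A)) = -2*A/(7*(2*A)) = -2*A*1/(2*A)/7 = -1/7*1 = -1/7)
N((-63 + 20) + 13) - Y(-223, -182) = -1/7 - 82*(-182) = -1/7 - 1*(-14924) = -1/7 + 14924 = 104467/7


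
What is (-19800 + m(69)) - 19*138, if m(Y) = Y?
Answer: -22353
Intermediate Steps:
(-19800 + m(69)) - 19*138 = (-19800 + 69) - 19*138 = -19731 - 2622 = -22353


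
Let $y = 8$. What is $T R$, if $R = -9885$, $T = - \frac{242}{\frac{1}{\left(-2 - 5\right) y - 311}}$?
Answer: $-877926390$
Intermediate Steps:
$T = 88814$ ($T = - \frac{242}{\frac{1}{\left(-2 - 5\right) 8 - 311}} = - \frac{242}{\frac{1}{\left(-7\right) 8 - 311}} = - \frac{242}{\frac{1}{-56 - 311}} = - \frac{242}{\frac{1}{-367}} = - \frac{242}{- \frac{1}{367}} = \left(-242\right) \left(-367\right) = 88814$)
$T R = 88814 \left(-9885\right) = -877926390$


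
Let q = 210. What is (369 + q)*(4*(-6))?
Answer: -13896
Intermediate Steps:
(369 + q)*(4*(-6)) = (369 + 210)*(4*(-6)) = 579*(-24) = -13896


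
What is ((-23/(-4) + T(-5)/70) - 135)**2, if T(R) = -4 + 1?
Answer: 327646201/19600 ≈ 16717.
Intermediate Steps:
T(R) = -3
((-23/(-4) + T(-5)/70) - 135)**2 = ((-23/(-4) - 3/70) - 135)**2 = ((-23*(-1/4) - 3*1/70) - 135)**2 = ((23/4 - 3/70) - 135)**2 = (799/140 - 135)**2 = (-18101/140)**2 = 327646201/19600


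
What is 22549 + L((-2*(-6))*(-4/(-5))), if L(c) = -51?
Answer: 22498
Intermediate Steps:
22549 + L((-2*(-6))*(-4/(-5))) = 22549 - 51 = 22498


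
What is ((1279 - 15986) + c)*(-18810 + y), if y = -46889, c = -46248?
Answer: 4004682545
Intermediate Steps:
((1279 - 15986) + c)*(-18810 + y) = ((1279 - 15986) - 46248)*(-18810 - 46889) = (-14707 - 46248)*(-65699) = -60955*(-65699) = 4004682545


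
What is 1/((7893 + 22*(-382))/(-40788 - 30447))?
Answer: 71235/511 ≈ 139.40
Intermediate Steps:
1/((7893 + 22*(-382))/(-40788 - 30447)) = 1/((7893 - 8404)/(-71235)) = 1/(-511*(-1/71235)) = 1/(511/71235) = 71235/511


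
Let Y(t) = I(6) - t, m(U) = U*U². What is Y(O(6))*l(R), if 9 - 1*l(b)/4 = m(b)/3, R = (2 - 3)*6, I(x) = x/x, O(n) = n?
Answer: -1620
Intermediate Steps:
m(U) = U³
I(x) = 1
Y(t) = 1 - t
R = -6 (R = -1*6 = -6)
l(b) = 36 - 4*b³/3
Y(O(6))*l(R) = (1 - 1*6)*(36 - 4/3*(-6)³) = (1 - 6)*(36 - 4/3*(-216)) = -5*(36 + 288) = -5*324 = -1620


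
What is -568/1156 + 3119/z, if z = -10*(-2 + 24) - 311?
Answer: -976793/153459 ≈ -6.3652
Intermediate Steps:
z = -531 (z = -10*22 - 311 = -220 - 311 = -531)
-568/1156 + 3119/z = -568/1156 + 3119/(-531) = -568*1/1156 + 3119*(-1/531) = -142/289 - 3119/531 = -976793/153459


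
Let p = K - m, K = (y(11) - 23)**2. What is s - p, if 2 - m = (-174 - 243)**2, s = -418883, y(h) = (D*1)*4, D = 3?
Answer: -592891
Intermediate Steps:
y(h) = 12 (y(h) = (3*1)*4 = 3*4 = 12)
K = 121 (K = (12 - 23)**2 = (-11)**2 = 121)
m = -173887 (m = 2 - (-174 - 243)**2 = 2 - 1*(-417)**2 = 2 - 1*173889 = 2 - 173889 = -173887)
p = 174008 (p = 121 - 1*(-173887) = 121 + 173887 = 174008)
s - p = -418883 - 1*174008 = -418883 - 174008 = -592891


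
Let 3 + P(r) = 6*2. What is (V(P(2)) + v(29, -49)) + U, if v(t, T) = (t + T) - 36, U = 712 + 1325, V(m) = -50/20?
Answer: 3957/2 ≈ 1978.5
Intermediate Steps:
P(r) = 9 (P(r) = -3 + 6*2 = -3 + 12 = 9)
V(m) = -5/2 (V(m) = -50*1/20 = -5/2)
U = 2037
v(t, T) = -36 + T + t (v(t, T) = (T + t) - 36 = -36 + T + t)
(V(P(2)) + v(29, -49)) + U = (-5/2 + (-36 - 49 + 29)) + 2037 = (-5/2 - 56) + 2037 = -117/2 + 2037 = 3957/2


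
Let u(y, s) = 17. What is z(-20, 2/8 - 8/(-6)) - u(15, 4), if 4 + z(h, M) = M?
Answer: -233/12 ≈ -19.417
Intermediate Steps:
z(h, M) = -4 + M
z(-20, 2/8 - 8/(-6)) - u(15, 4) = (-4 + (2/8 - 8/(-6))) - 1*17 = (-4 + (2*(⅛) - 8*(-⅙))) - 17 = (-4 + (¼ + 4/3)) - 17 = (-4 + 19/12) - 17 = -29/12 - 17 = -233/12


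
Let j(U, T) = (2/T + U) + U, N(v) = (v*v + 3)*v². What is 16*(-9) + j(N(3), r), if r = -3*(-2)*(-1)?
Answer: 215/3 ≈ 71.667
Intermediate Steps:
N(v) = v²*(3 + v²) (N(v) = (v² + 3)*v² = (3 + v²)*v² = v²*(3 + v²))
r = -6 (r = 6*(-1) = -6)
j(U, T) = 2*U + 2/T (j(U, T) = (U + 2/T) + U = 2*U + 2/T)
16*(-9) + j(N(3), r) = 16*(-9) + (2*(3²*(3 + 3²)) + 2/(-6)) = -144 + (2*(9*(3 + 9)) + 2*(-⅙)) = -144 + (2*(9*12) - ⅓) = -144 + (2*108 - ⅓) = -144 + (216 - ⅓) = -144 + 647/3 = 215/3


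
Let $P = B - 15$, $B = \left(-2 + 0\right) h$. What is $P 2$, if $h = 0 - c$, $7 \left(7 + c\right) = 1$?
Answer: $- \frac{402}{7} \approx -57.429$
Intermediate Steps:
$c = - \frac{48}{7}$ ($c = -7 + \frac{1}{7} \cdot 1 = -7 + \frac{1}{7} = - \frac{48}{7} \approx -6.8571$)
$h = \frac{48}{7}$ ($h = 0 - - \frac{48}{7} = 0 + \frac{48}{7} = \frac{48}{7} \approx 6.8571$)
$B = - \frac{96}{7}$ ($B = \left(-2 + 0\right) \frac{48}{7} = \left(-2\right) \frac{48}{7} = - \frac{96}{7} \approx -13.714$)
$P = - \frac{201}{7}$ ($P = - \frac{96}{7} - 15 = - \frac{201}{7} \approx -28.714$)
$P 2 = \left(- \frac{201}{7}\right) 2 = - \frac{402}{7}$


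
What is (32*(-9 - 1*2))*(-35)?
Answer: 12320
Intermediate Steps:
(32*(-9 - 1*2))*(-35) = (32*(-9 - 2))*(-35) = (32*(-11))*(-35) = -352*(-35) = 12320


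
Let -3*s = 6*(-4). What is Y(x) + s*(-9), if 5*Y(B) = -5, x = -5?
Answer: -73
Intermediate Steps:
s = 8 (s = -2*(-4) = -⅓*(-24) = 8)
Y(B) = -1 (Y(B) = (⅕)*(-5) = -1)
Y(x) + s*(-9) = -1 + 8*(-9) = -1 - 72 = -73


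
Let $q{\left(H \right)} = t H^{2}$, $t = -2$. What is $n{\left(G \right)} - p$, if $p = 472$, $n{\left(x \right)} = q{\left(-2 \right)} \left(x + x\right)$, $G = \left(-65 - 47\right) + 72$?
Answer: $168$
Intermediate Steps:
$q{\left(H \right)} = - 2 H^{2}$
$G = -40$ ($G = -112 + 72 = -40$)
$n{\left(x \right)} = - 16 x$ ($n{\left(x \right)} = - 2 \left(-2\right)^{2} \left(x + x\right) = \left(-2\right) 4 \cdot 2 x = - 8 \cdot 2 x = - 16 x$)
$n{\left(G \right)} - p = \left(-16\right) \left(-40\right) - 472 = 640 - 472 = 168$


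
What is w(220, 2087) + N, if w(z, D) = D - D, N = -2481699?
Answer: -2481699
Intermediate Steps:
w(z, D) = 0
w(220, 2087) + N = 0 - 2481699 = -2481699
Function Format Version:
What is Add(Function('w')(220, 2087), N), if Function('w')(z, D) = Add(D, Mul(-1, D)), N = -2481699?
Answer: -2481699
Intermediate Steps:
Function('w')(z, D) = 0
Add(Function('w')(220, 2087), N) = Add(0, -2481699) = -2481699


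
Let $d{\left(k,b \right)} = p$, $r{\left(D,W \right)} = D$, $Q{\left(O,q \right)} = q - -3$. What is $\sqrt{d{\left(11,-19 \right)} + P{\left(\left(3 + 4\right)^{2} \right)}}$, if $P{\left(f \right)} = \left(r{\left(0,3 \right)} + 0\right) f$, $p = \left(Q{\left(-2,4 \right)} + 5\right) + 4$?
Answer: $4$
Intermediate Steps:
$Q{\left(O,q \right)} = 3 + q$ ($Q{\left(O,q \right)} = q + 3 = 3 + q$)
$p = 16$ ($p = \left(\left(3 + 4\right) + 5\right) + 4 = \left(7 + 5\right) + 4 = 12 + 4 = 16$)
$P{\left(f \right)} = 0$ ($P{\left(f \right)} = \left(0 + 0\right) f = 0 f = 0$)
$d{\left(k,b \right)} = 16$
$\sqrt{d{\left(11,-19 \right)} + P{\left(\left(3 + 4\right)^{2} \right)}} = \sqrt{16 + 0} = \sqrt{16} = 4$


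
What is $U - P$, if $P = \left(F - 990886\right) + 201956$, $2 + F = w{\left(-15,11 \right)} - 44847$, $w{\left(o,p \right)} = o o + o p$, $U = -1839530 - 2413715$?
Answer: $-3419526$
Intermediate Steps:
$U = -4253245$
$w{\left(o,p \right)} = o^{2} + o p$
$F = -44789$ ($F = -2 - \left(44847 + 15 \left(-15 + 11\right)\right) = -2 - 44787 = -44789$)
$P = -833719$ ($P = \left(-44789 - 990886\right) + 201956 = -1035675 + 201956 = -833719$)
$U - P = -4253245 - -833719 = -4253245 + 833719 = -3419526$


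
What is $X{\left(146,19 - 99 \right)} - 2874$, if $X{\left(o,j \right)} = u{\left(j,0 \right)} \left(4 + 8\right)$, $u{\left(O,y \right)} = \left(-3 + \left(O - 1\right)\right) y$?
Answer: $-2874$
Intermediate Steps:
$u{\left(O,y \right)} = y \left(-4 + O\right)$ ($u{\left(O,y \right)} = \left(-3 + \left(O - 1\right)\right) y = \left(-3 + \left(-1 + O\right)\right) y = \left(-4 + O\right) y = y \left(-4 + O\right)$)
$X{\left(o,j \right)} = 0$ ($X{\left(o,j \right)} = 0 \left(-4 + j\right) \left(4 + 8\right) = 0 \cdot 12 = 0$)
$X{\left(146,19 - 99 \right)} - 2874 = 0 - 2874 = -2874$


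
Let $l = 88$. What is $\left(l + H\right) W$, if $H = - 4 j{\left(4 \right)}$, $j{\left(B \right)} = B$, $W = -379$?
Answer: $-27288$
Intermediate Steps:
$H = -16$ ($H = \left(-4\right) 4 = -16$)
$\left(l + H\right) W = \left(88 - 16\right) \left(-379\right) = 72 \left(-379\right) = -27288$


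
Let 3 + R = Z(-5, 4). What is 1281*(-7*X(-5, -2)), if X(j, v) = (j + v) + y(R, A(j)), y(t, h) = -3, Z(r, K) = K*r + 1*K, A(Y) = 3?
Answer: 89670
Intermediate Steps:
Z(r, K) = K + K*r (Z(r, K) = K*r + K = K + K*r)
R = -19 (R = -3 + 4*(1 - 5) = -3 + 4*(-4) = -3 - 16 = -19)
X(j, v) = -3 + j + v (X(j, v) = (j + v) - 3 = -3 + j + v)
1281*(-7*X(-5, -2)) = 1281*(-7*(-3 - 5 - 2)) = 1281*(-7*(-10)) = 1281*70 = 89670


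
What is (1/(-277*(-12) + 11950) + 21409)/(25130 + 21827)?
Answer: 327001067/717221218 ≈ 0.45593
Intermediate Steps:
(1/(-277*(-12) + 11950) + 21409)/(25130 + 21827) = (1/(3324 + 11950) + 21409)/46957 = (1/15274 + 21409)*(1/46957) = (327001067/15274)*(1/46957) = 327001067/717221218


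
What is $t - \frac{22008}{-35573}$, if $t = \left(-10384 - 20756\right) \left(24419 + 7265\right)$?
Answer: $- \frac{35097736160472}{35573} \approx -9.8664 \cdot 10^{8}$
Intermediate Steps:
$t = -986639760$ ($t = \left(-31140\right) 31684 = -986639760$)
$t - \frac{22008}{-35573} = -986639760 - \frac{22008}{-35573} = -986639760 - - \frac{22008}{35573} = -986639760 + \frac{22008}{35573} = - \frac{35097736160472}{35573}$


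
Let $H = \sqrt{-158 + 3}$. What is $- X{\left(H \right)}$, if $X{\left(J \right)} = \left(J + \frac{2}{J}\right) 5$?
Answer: $- \frac{153 i \sqrt{155}}{31} \approx - 61.446 i$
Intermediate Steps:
$H = i \sqrt{155}$ ($H = \sqrt{-155} = i \sqrt{155} \approx 12.45 i$)
$X{\left(J \right)} = 5 J + \frac{10}{J}$
$- X{\left(H \right)} = - (5 i \sqrt{155} + \frac{10}{i \sqrt{155}}) = - (5 i \sqrt{155} + 10 \left(- \frac{i \sqrt{155}}{155}\right)) = - (5 i \sqrt{155} - \frac{2 i \sqrt{155}}{31}) = - \frac{153 i \sqrt{155}}{31}$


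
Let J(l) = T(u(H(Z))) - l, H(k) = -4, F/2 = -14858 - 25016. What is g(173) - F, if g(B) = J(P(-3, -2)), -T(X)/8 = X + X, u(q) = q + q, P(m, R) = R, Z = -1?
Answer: 79878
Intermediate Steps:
F = -79748 (F = 2*(-14858 - 25016) = 2*(-39874) = -79748)
u(q) = 2*q
T(X) = -16*X (T(X) = -8*(X + X) = -16*X)
J(l) = 128 - l (J(l) = -32*(-4) - l = -16*(-8) - l = 128 - l)
g(B) = 130 (g(B) = 128 - 1*(-2) = 128 + 2 = 130)
g(173) - F = 130 - 1*(-79748) = 130 + 79748 = 79878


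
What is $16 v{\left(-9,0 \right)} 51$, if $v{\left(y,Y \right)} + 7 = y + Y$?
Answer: $-13056$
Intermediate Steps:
$v{\left(y,Y \right)} = -7 + Y + y$ ($v{\left(y,Y \right)} = -7 + \left(y + Y\right) = -7 + \left(Y + y\right) = -7 + Y + y$)
$16 v{\left(-9,0 \right)} 51 = 16 \left(-7 + 0 - 9\right) 51 = 16 \left(-16\right) 51 = \left(-256\right) 51 = -13056$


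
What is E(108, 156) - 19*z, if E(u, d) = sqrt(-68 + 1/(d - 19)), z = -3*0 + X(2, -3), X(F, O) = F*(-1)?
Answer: 38 + 9*I*sqrt(15755)/137 ≈ 38.0 + 8.2458*I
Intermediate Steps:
X(F, O) = -F
z = -2 (z = -3*0 - 1*2 = 0 - 2 = -2)
E(u, d) = sqrt(-68 + 1/(-19 + d))
E(108, 156) - 19*z = sqrt((1293 - 68*156)/(-19 + 156)) - 19*(-2) = sqrt((1293 - 10608)/137) - 1*(-38) = sqrt((1/137)*(-9315)) + 38 = sqrt(-9315/137) + 38 = 9*I*sqrt(15755)/137 + 38 = 38 + 9*I*sqrt(15755)/137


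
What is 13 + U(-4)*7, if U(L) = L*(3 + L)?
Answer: 41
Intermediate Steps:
13 + U(-4)*7 = 13 - 4*(3 - 4)*7 = 13 - 4*(-1)*7 = 13 + 4*7 = 13 + 28 = 41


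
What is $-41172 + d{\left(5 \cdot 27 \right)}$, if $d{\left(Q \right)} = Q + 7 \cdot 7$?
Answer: $-40988$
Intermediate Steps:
$d{\left(Q \right)} = 49 + Q$ ($d{\left(Q \right)} = Q + 49 = 49 + Q$)
$-41172 + d{\left(5 \cdot 27 \right)} = -41172 + \left(49 + 5 \cdot 27\right) = -41172 + \left(49 + 135\right) = -41172 + 184 = -40988$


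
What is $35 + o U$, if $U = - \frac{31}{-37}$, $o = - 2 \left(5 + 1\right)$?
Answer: $\frac{923}{37} \approx 24.946$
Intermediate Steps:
$o = -12$ ($o = \left(-2\right) 6 = -12$)
$U = \frac{31}{37}$ ($U = \left(-31\right) \left(- \frac{1}{37}\right) = \frac{31}{37} \approx 0.83784$)
$35 + o U = 35 - \frac{372}{37} = \frac{923}{37}$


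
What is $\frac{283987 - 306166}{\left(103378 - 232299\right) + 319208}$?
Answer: $- \frac{7393}{63429} \approx -0.11656$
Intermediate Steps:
$\frac{283987 - 306166}{\left(103378 - 232299\right) + 319208} = - \frac{22179}{-128921 + 319208} = - \frac{22179}{190287} = \left(-22179\right) \frac{1}{190287} = - \frac{7393}{63429}$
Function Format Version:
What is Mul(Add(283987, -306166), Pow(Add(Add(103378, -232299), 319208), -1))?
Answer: Rational(-7393, 63429) ≈ -0.11656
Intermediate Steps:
Mul(Add(283987, -306166), Pow(Add(Add(103378, -232299), 319208), -1)) = Mul(-22179, Pow(Add(-128921, 319208), -1)) = Mul(-22179, Pow(190287, -1)) = Mul(-22179, Rational(1, 190287)) = Rational(-7393, 63429)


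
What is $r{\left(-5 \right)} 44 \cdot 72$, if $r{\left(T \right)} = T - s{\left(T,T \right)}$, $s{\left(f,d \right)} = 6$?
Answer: $-34848$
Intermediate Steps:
$r{\left(T \right)} = -6 + T$ ($r{\left(T \right)} = T - 6 = -6 + T$)
$r{\left(-5 \right)} 44 \cdot 72 = \left(-6 - 5\right) 44 \cdot 72 = \left(-11\right) 44 \cdot 72 = \left(-484\right) 72 = -34848$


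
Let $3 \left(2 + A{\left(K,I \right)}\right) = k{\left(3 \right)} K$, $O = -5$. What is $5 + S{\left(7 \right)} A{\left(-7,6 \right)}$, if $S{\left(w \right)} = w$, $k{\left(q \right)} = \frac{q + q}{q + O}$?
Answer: $40$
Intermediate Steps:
$k{\left(q \right)} = \frac{2 q}{-5 + q}$ ($k{\left(q \right)} = \frac{q + q}{q - 5} = \frac{2 q}{-5 + q}$)
$A{\left(K,I \right)} = -2 - K$ ($A{\left(K,I \right)} = -2 + \frac{2 \cdot 3 \frac{1}{-5 + 3} K}{3} = -2 + \frac{2 \cdot 3 \frac{1}{-2} K}{3} = -2 + \frac{2 \cdot 3 \left(- \frac{1}{2}\right) K}{3} = -2 + \frac{\left(-3\right) K}{3} = -2 - K$)
$5 + S{\left(7 \right)} A{\left(-7,6 \right)} = 5 + 7 \left(-2 - -7\right) = 5 + 7 \left(-2 + 7\right) = 5 + 7 \cdot 5 = 5 + 35 = 40$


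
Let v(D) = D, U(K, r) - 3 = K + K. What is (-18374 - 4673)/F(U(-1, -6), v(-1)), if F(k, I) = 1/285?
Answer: -6568395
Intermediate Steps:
U(K, r) = 3 + 2*K (U(K, r) = 3 + (K + K) = 3 + 2*K)
F(k, I) = 1/285
(-18374 - 4673)/F(U(-1, -6), v(-1)) = (-18374 - 4673)/(1/285) = -23047*285 = -6568395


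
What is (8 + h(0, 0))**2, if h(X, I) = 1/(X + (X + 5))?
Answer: 1681/25 ≈ 67.240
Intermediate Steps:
h(X, I) = 1/(5 + 2*X) (h(X, I) = 1/(X + (5 + X)) = 1/(5 + 2*X))
(8 + h(0, 0))**2 = (8 + 1/(5 + 2*0))**2 = (8 + 1/(5 + 0))**2 = (8 + 1/5)**2 = (41/5)**2 = 1681/25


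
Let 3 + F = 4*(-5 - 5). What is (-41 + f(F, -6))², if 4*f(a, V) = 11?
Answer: 23409/16 ≈ 1463.1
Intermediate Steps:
F = -43 (F = -3 + 4*(-5 - 5) = -3 + 4*(-10) = -3 - 40 = -43)
f(a, V) = 11/4 (f(a, V) = (¼)*11 = 11/4)
(-41 + f(F, -6))² = (-41 + 11/4)² = (-153/4)² = 23409/16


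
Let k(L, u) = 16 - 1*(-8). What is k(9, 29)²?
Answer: 576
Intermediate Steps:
k(L, u) = 24 (k(L, u) = 16 + 8 = 24)
k(9, 29)² = 24² = 576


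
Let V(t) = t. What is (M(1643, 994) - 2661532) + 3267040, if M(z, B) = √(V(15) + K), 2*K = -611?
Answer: 605508 + I*√1162/2 ≈ 6.0551e+5 + 17.044*I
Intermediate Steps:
K = -611/2 (K = (½)*(-611) = -611/2 ≈ -305.50)
M(z, B) = I*√1162/2 (M(z, B) = √(15 - 611/2) = √(-581/2) = I*√1162/2)
(M(1643, 994) - 2661532) + 3267040 = (I*√1162/2 - 2661532) + 3267040 = (-2661532 + I*√1162/2) + 3267040 = 605508 + I*√1162/2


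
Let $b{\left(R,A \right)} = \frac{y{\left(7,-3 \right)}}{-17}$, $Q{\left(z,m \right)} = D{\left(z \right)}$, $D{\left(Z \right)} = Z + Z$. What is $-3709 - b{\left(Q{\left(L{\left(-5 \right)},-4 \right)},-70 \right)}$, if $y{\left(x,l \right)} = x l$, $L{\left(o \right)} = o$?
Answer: $- \frac{63074}{17} \approx -3710.2$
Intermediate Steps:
$D{\left(Z \right)} = 2 Z$
$y{\left(x,l \right)} = l x$
$Q{\left(z,m \right)} = 2 z$
$b{\left(R,A \right)} = \frac{21}{17}$ ($b{\left(R,A \right)} = \frac{\left(-3\right) 7}{-17} = \left(-21\right) \left(- \frac{1}{17}\right) = \frac{21}{17}$)
$-3709 - b{\left(Q{\left(L{\left(-5 \right)},-4 \right)},-70 \right)} = -3709 - \frac{21}{17} = - \frac{63074}{17}$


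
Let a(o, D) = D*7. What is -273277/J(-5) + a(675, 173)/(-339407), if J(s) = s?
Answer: 92752120684/1697035 ≈ 54655.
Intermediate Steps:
a(o, D) = 7*D
-273277/J(-5) + a(675, 173)/(-339407) = -273277/(-5) + (7*173)/(-339407) = -273277*(-1/5) + 1211*(-1/339407) = 273277/5 - 1211/339407 = 92752120684/1697035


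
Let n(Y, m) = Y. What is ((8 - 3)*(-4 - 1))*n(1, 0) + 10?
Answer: -15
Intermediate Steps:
((8 - 3)*(-4 - 1))*n(1, 0) + 10 = ((8 - 3)*(-4 - 1))*1 + 10 = (5*(-5))*1 + 10 = -25*1 + 10 = -25 + 10 = -15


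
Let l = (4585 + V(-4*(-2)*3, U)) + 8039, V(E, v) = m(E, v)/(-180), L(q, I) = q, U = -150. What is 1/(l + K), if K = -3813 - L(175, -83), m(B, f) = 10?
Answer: 18/155447 ≈ 0.00011580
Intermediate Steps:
V(E, v) = -1/18 (V(E, v) = 10/(-180) = 10*(-1/180) = -1/18)
l = 227231/18 (l = (4585 - 1/18) + 8039 = 82529/18 + 8039 = 227231/18 ≈ 12624.)
K = -3988 (K = -3813 - 1*175 = -3813 - 175 = -3988)
1/(l + K) = 1/(227231/18 - 3988) = 1/(155447/18) = 18/155447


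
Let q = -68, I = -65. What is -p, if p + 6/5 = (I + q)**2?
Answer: -88439/5 ≈ -17688.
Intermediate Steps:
p = 88439/5 (p = -6/5 + (-65 - 68)**2 = -6/5 + (-133)**2 = -6/5 + 17689 = 88439/5 ≈ 17688.)
-p = -1*88439/5 = -88439/5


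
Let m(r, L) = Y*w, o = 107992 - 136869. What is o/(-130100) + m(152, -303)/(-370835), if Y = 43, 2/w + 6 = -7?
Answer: 27844603687/125438647100 ≈ 0.22198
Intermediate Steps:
w = -2/13 (w = 2/(-6 - 7) = 2/(-13) = 2*(-1/13) = -2/13 ≈ -0.15385)
o = -28877
m(r, L) = -86/13 (m(r, L) = 43*(-2/13) = -86/13)
o/(-130100) + m(152, -303)/(-370835) = -28877/(-130100) - 86/13/(-370835) = -28877*(-1/130100) - 86/13*(-1/370835) = 28877/130100 + 86/4820855 = 27844603687/125438647100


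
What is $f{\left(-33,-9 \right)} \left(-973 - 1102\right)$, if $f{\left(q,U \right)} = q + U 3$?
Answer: $124500$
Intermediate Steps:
$f{\left(q,U \right)} = q + 3 U$
$f{\left(-33,-9 \right)} \left(-973 - 1102\right) = \left(-33 + 3 \left(-9\right)\right) \left(-973 - 1102\right) = \left(-33 - 27\right) \left(-2075\right) = \left(-60\right) \left(-2075\right) = 124500$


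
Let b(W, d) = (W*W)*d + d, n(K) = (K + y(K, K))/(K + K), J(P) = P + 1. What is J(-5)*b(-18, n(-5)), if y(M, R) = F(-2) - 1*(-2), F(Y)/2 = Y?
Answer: -910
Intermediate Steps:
F(Y) = 2*Y
y(M, R) = -2 (y(M, R) = 2*(-2) - 1*(-2) = -4 + 2 = -2)
J(P) = 1 + P
n(K) = (-2 + K)/(2*K) (n(K) = (K - 2)/(K + K) = (-2 + K)/((2*K)) = (-2 + K)*(1/(2*K)) = (-2 + K)/(2*K))
b(W, d) = d + d*W² (b(W, d) = W²*d + d = d*W² + d = d + d*W²)
J(-5)*b(-18, n(-5)) = (1 - 5)*(((½)*(-2 - 5)/(-5))*(1 + (-18)²)) = -4*(½)*(-⅕)*(-7)*(1 + 324) = -14*325/5 = -4*455/2 = -910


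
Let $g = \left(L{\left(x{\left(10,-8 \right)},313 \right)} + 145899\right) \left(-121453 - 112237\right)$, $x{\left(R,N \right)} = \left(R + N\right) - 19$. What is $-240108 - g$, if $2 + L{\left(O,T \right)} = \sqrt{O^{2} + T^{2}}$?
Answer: $34094429822 + 233690 \sqrt{98258} \approx 3.4168 \cdot 10^{10}$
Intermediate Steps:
$x{\left(R,N \right)} = -19 + N + R$ ($x{\left(R,N \right)} = \left(N + R\right) - 19 = -19 + N + R$)
$L{\left(O,T \right)} = -2 + \sqrt{O^{2} + T^{2}}$
$g = -34094669930 - 233690 \sqrt{98258}$ ($g = \left(\left(-2 + \sqrt{\left(-19 - 8 + 10\right)^{2} + 313^{2}}\right) + 145899\right) \left(-121453 - 112237\right) = \left(\left(-2 + \sqrt{\left(-17\right)^{2} + 97969}\right) + 145899\right) \left(-233690\right) = \left(\left(-2 + \sqrt{289 + 97969}\right) + 145899\right) \left(-233690\right) = \left(\left(-2 + \sqrt{98258}\right) + 145899\right) \left(-233690\right) = \left(145897 + \sqrt{98258}\right) \left(-233690\right) = -34094669930 - 233690 \sqrt{98258} \approx -3.4168 \cdot 10^{10}$)
$-240108 - g = -240108 - \left(-34094669930 - 233690 \sqrt{98258}\right) = -240108 + \left(34094669930 + 233690 \sqrt{98258}\right) = 34094429822 + 233690 \sqrt{98258}$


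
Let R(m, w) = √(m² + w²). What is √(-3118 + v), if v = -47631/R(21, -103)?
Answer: √(-15228623800 - 105264510*√442)/2210 ≈ 59.759*I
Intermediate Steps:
v = -47631*√442/2210 (v = -47631/√(21² + (-103)²) = -47631/√(441 + 10609) = -47631*√442/2210 ≈ -453.12)
√(-3118 + v) = √(-3118 - 47631*√442/2210)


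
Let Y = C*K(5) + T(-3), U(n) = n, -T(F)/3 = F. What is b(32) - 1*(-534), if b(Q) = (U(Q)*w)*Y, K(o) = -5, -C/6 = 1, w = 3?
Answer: 4278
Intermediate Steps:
C = -6 (C = -6*1 = -6)
T(F) = -3*F
Y = 39 (Y = -6*(-5) - 3*(-3) = 30 + 9 = 39)
b(Q) = 117*Q (b(Q) = (Q*3)*39 = (3*Q)*39 = 117*Q)
b(32) - 1*(-534) = 117*32 - 1*(-534) = 3744 + 534 = 4278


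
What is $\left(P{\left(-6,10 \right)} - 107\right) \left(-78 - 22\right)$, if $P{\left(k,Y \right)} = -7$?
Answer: $11400$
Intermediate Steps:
$\left(P{\left(-6,10 \right)} - 107\right) \left(-78 - 22\right) = \left(-7 - 107\right) \left(-78 - 22\right) = - 114 \left(-78 - 22\right) = \left(-114\right) \left(-100\right) = 11400$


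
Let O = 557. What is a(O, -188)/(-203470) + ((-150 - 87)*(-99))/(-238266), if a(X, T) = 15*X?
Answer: -37581828/269333239 ≈ -0.13954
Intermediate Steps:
a(O, -188)/(-203470) + ((-150 - 87)*(-99))/(-238266) = (15*557)/(-203470) + ((-150 - 87)*(-99))/(-238266) = 8355*(-1/203470) - 237*(-99)*(-1/238266) = -1671/40694 + 23463*(-1/238266) = -1671/40694 - 2607/26474 = -37581828/269333239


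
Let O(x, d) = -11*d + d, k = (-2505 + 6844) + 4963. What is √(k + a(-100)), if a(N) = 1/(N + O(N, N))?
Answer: √8371801/30 ≈ 96.447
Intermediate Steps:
k = 9302 (k = 4339 + 4963 = 9302)
O(x, d) = -10*d
a(N) = -1/(9*N) (a(N) = 1/(N - 10*N) = 1/(-9*N) = -1/(9*N))
√(k + a(-100)) = √(9302 - ⅑/(-100)) = √(9302 - ⅑*(-1/100)) = √(9302 + 1/900) = √(8371801/900) = √8371801/30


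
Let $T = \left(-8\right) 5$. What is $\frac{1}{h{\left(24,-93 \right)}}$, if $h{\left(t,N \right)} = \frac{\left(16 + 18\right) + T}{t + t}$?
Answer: $-8$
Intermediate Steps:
$T = -40$
$h{\left(t,N \right)} = - \frac{3}{t}$ ($h{\left(t,N \right)} = \frac{\left(16 + 18\right) - 40}{t + t} = \frac{34 - 40}{2 t} = - 6 \frac{1}{2 t} = - \frac{3}{t}$)
$\frac{1}{h{\left(24,-93 \right)}} = \frac{1}{\left(-3\right) \frac{1}{24}} = \frac{1}{- \frac{1}{8}} = -8$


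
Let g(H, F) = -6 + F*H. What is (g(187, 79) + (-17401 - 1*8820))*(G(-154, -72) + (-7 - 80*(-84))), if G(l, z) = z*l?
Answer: -203892654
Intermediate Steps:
G(l, z) = l*z
(g(187, 79) + (-17401 - 1*8820))*(G(-154, -72) + (-7 - 80*(-84))) = ((-6 + 79*187) + (-17401 - 1*8820))*(-154*(-72) + (-7 - 80*(-84))) = ((-6 + 14773) + (-17401 - 8820))*(11088 + (-7 + 6720)) = (14767 - 26221)*(11088 + 6713) = -11454*17801 = -203892654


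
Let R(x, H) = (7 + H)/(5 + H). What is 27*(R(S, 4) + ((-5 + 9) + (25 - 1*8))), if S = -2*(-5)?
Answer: 600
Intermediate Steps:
S = 10
R(x, H) = (7 + H)/(5 + H)
27*(R(S, 4) + ((-5 + 9) + (25 - 1*8))) = 27*((7 + 4)/(5 + 4) + ((-5 + 9) + (25 - 1*8))) = 27*(11/9 + (4 + (25 - 8))) = 27*((⅑)*11 + (4 + 17)) = 27*(11/9 + 21) = 27*(200/9) = 600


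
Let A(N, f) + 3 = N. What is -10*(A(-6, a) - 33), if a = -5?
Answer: 420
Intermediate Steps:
A(N, f) = -3 + N
-10*(A(-6, a) - 33) = -10*((-3 - 6) - 33) = -10*(-9 - 33) = -10*(-42) = 420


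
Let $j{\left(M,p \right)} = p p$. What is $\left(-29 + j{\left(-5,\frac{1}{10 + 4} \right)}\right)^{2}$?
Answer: $\frac{32296489}{38416} \approx 840.7$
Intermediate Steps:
$j{\left(M,p \right)} = p^{2}$
$\left(-29 + j{\left(-5,\frac{1}{10 + 4} \right)}\right)^{2} = \left(-29 + \left(\frac{1}{10 + 4}\right)^{2}\right)^{2} = \left(-29 + \left(\frac{1}{14}\right)^{2}\right)^{2} = \left(-29 + \frac{1}{196}\right)^{2} = \left(- \frac{5683}{196}\right)^{2} = \frac{32296489}{38416}$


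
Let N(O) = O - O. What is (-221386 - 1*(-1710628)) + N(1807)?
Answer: 1489242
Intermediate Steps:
N(O) = 0
(-221386 - 1*(-1710628)) + N(1807) = (-221386 - 1*(-1710628)) + 0 = (-221386 + 1710628) + 0 = 1489242 + 0 = 1489242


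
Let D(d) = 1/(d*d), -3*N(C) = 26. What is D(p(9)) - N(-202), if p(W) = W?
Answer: 703/81 ≈ 8.6790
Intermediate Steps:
N(C) = -26/3 (N(C) = -⅓*26 = -26/3)
D(d) = d⁻²
D(p(9)) - N(-202) = 9⁻² - 1*(-26/3) = 1/81 + 26/3 = 703/81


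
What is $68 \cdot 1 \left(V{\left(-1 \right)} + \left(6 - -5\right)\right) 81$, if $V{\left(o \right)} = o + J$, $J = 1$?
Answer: $60588$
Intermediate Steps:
$V{\left(o \right)} = 1 + o$ ($V{\left(o \right)} = o + 1 = 1 + o$)
$68 \cdot 1 \left(V{\left(-1 \right)} + \left(6 - -5\right)\right) 81 = 68 \cdot 1 \left(\left(1 - 1\right) + \left(6 - -5\right)\right) 81 = 68 \cdot 1 \left(0 + \left(6 + 5\right)\right) 81 = 68 \cdot 1 \left(0 + 11\right) 81 = 68 \cdot 1 \cdot 11 \cdot 81 = 68 \cdot 11 \cdot 81 = 748 \cdot 81 = 60588$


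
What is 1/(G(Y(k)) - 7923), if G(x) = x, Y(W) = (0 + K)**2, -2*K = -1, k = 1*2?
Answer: -4/31691 ≈ -0.00012622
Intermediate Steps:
k = 2
K = 1/2 (K = -1/2*(-1) = 1/2 ≈ 0.50000)
Y(W) = 1/4 (Y(W) = (0 + 1/2)**2 = (1/2)**2 = 1/4)
1/(G(Y(k)) - 7923) = 1/(1/4 - 7923) = 1/(-31691/4) = -4/31691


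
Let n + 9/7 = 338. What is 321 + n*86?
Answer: 204949/7 ≈ 29278.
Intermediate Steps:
n = 2357/7 (n = -9/7 + 338 = 2357/7 ≈ 336.71)
321 + n*86 = 321 + (2357/7)*86 = 321 + 202702/7 = 204949/7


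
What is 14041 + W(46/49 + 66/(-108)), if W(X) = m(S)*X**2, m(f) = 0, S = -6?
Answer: 14041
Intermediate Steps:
W(X) = 0 (W(X) = 0*X**2 = 0)
14041 + W(46/49 + 66/(-108)) = 14041 + 0 = 14041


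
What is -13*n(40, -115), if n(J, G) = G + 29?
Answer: 1118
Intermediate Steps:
n(J, G) = 29 + G
-13*n(40, -115) = -13*(29 - 115) = -13*(-86) = 1118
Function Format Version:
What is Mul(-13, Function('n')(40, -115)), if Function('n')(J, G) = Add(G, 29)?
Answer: 1118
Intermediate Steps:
Function('n')(J, G) = Add(29, G)
Mul(-13, Function('n')(40, -115)) = Mul(-13, Add(29, -115)) = Mul(-13, -86) = 1118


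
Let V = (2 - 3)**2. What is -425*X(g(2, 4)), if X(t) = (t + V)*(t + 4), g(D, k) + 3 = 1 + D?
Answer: -1700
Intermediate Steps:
g(D, k) = -2 + D (g(D, k) = -3 + (1 + D) = -2 + D)
V = 1 (V = (-1)**2 = 1)
X(t) = (1 + t)*(4 + t) (X(t) = (t + 1)*(t + 4) = (1 + t)*(4 + t))
-425*X(g(2, 4)) = -425*(4 + (-2 + 2)**2 + 5*(-2 + 2)) = -425*(4 + 0**2 + 5*0) = -425*(4 + 0 + 0) = -425*4 = -1700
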